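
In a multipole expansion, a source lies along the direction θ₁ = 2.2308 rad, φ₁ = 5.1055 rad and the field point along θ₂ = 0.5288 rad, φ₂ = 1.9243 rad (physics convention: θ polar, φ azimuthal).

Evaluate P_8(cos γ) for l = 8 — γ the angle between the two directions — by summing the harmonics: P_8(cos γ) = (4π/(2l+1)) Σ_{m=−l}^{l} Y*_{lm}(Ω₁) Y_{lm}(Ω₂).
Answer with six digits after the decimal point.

Summing Y*_{l m}(θ₁,φ₁)·Y_{l m}(θ₂,φ₂) over m ∈ [−8, 8]; prefactor 4π/(2·8+1) = 0.739198:
  term(m=-8) = +0.000161+0.000053i   from Y*(Ω₁)=-0.078188-0.000258i, Y(Ω₂)=-0.002057-0.000667i
  term(m=-7) = +0.003457+0.000984i   from Y*(Ω₁)=+0.092242+0.224521i, Y(Ω₂)=+0.009161-0.011633i
  term(m=-6) = +0.026067+0.006314i   from Y*(Ω₁)=+0.300852-0.299369i, Y(Ω₂)=+0.033042+0.053866i
  term(m=-5) = +0.074509+0.014951i   from Y*(Ω₁)=-0.373650-0.155673i, Y(Ω₂)=-0.184119+0.036695i
  term(m=-4) = +0.020816+0.003326i   from Y*(Ω₁)=-0.000089+0.054220i, Y(Ω₂)=+0.060704-0.384009i
  term(m=-3) = -0.169618-0.020250i   from Y*(Ω₁)=-0.308151+0.127195i, Y(Ω₂)=+0.447132+0.250274i
  term(m=-2) = -0.067038-0.005321i   from Y*(Ω₁)=+0.171532+0.171815i, Y(Ω₂)=-0.210597+0.179922i
  term(m=-1) = -0.063242-0.002506i   from Y*(Ω₁)=-0.089491+0.215800i, Y(Ω₂)=+0.093788+0.254164i
  term(m=+0) = -0.107884+0.000000i   from Y*(Ω₁)=+0.282124-0.000000i, Y(Ω₂)=-0.382399+0.000000i
  term(m=+1) = -0.063242+0.002506i   from Y*(Ω₁)=+0.089491+0.215800i, Y(Ω₂)=-0.093788+0.254164i
  term(m=+2) = -0.067038+0.005321i   from Y*(Ω₁)=+0.171532-0.171815i, Y(Ω₂)=-0.210597-0.179922i
  term(m=+3) = -0.169618+0.020250i   from Y*(Ω₁)=+0.308151+0.127195i, Y(Ω₂)=-0.447132+0.250274i
  term(m=+4) = +0.020816-0.003326i   from Y*(Ω₁)=-0.000089-0.054220i, Y(Ω₂)=+0.060704+0.384009i
  term(m=+5) = +0.074509-0.014951i   from Y*(Ω₁)=+0.373650-0.155673i, Y(Ω₂)=+0.184119+0.036695i
  term(m=+6) = +0.026067-0.006314i   from Y*(Ω₁)=+0.300852+0.299369i, Y(Ω₂)=+0.033042-0.053866i
  term(m=+7) = +0.003457-0.000984i   from Y*(Ω₁)=-0.092242+0.224521i, Y(Ω₂)=-0.009161-0.011633i
  term(m=+8) = +0.000161-0.000053i   from Y*(Ω₁)=-0.078188+0.000258i, Y(Ω₂)=-0.002057+0.000667i
Accumulated sum -0.457662-0.000000i; after 4π/(2l+1) scaling, -0.338303-0.000000i ⇒ P_8 = -0.338303

-0.338303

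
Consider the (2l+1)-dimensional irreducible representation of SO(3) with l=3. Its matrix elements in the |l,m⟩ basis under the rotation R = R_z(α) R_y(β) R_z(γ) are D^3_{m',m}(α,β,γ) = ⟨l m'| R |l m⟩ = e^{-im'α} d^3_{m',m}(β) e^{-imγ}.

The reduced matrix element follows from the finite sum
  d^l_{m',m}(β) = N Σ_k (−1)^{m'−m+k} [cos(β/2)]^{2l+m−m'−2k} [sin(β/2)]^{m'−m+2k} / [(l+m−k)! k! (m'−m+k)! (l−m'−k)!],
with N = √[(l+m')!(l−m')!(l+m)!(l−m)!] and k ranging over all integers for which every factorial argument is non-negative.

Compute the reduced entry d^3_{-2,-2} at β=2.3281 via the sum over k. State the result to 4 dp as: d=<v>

d^3_{-2,-2}(β=2.3281) via the finite sum:
With c≡cos(β/2)=0.395623 and s≡sin(β/2)=0.918413, N=[1·120·1·120]^{1/2}=120.000000
Admissible k: 0..1 (factorial args all ≥0)
  k=0: (−1)^0·120.0000/(120)·0.3956^6·0.9184^0 = +0.003834
  k=1: (−1)^1·120.0000/(24)·0.3956^4·0.9184^2 = -0.103317
d^3_{-2,-2}(2.3281) = +0.003834 -0.103317 = -0.099483

d=-0.0995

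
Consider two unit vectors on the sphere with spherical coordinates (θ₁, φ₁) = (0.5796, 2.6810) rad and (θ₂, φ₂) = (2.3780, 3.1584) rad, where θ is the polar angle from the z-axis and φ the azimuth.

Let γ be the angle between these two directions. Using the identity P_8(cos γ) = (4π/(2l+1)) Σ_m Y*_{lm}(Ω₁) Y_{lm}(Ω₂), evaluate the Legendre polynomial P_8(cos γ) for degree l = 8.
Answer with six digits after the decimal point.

-0.187699

Addition theorem: P_8(cos γ) = (4π/17) Σ_m Y*_{lm}(Ω₁) Y_{lm}(Ω₂), m = −8…8:
  m=-8: (-0.00357 + 0.00216j) × (0.02671 - 0.00361j) = -0.00009 + 0.00007j  (running Σ = -0.00009 + 0.00007j)
  m=-7: (0.02541 - 0.00210j) × (0.11184 - 0.01322j) = 0.00281 - 0.00057j  (running Σ = 0.00273 - 0.00050j)
  m=-6: (-0.08971 - 0.03563j) × (0.27959 - 0.02829j) = -0.02609 - 0.00742j  (running Σ = -0.02336 - 0.00792j)
  m=-5: (0.16811 + 0.18703j) × (0.44678 - 0.03763j) = 0.08215 + 0.07723j  (running Σ = 0.05878 + 0.06931j)
  m=-4: (-0.11964 - 0.42966j) × (0.39604 - 0.02667j) = -0.05884 - 0.16697j  (running Σ = -0.00006 - 0.09766j)
  m=-3: (-0.08823 + 0.46121j) × (0.01082 - 0.00055j) = -0.00070 + 0.00504j  (running Σ = -0.00076 - 0.09262j)
  m=-2: (0.06324 - 0.08325j) × (-0.36990 + 0.01244j) = -0.02236 + 0.03158j  (running Σ = -0.02311 - 0.06104j)
  m=-1: (0.34004 - 0.16872j) × (-0.19532 + 0.00328j) = -0.06586 + 0.03407j  (running Σ = -0.08898 - 0.02697j)
  m=0: (-0.23977 + 0.00000j) × (0.31683 + 0.00000j) = -0.07597 + 0.00000j  (running Σ = -0.16494 - 0.02697j)
  m=1: (-0.34004 - 0.16872j) × (0.19532 + 0.00328j) = -0.06586 - 0.03407j  (running Σ = -0.23081 - 0.06104j)
  m=2: (0.06324 + 0.08325j) × (-0.36990 - 0.01244j) = -0.02236 - 0.03158j  (running Σ = -0.25316 - 0.09262j)
  m=3: (0.08823 + 0.46121j) × (-0.01082 - 0.00055j) = -0.00070 - 0.00504j  (running Σ = -0.25387 - 0.09766j)
  m=4: (-0.11964 + 0.42966j) × (0.39604 + 0.02667j) = -0.05884 + 0.16697j  (running Σ = -0.31271 + 0.06931j)
  m=5: (-0.16811 + 0.18703j) × (-0.44678 - 0.03763j) = 0.08215 - 0.07723j  (running Σ = -0.23056 - 0.00792j)
  m=6: (-0.08971 + 0.03563j) × (0.27959 + 0.02829j) = -0.02609 + 0.00742j  (running Σ = -0.25665 - 0.00050j)
  m=7: (-0.02541 - 0.00210j) × (-0.11184 - 0.01322j) = 0.00281 + 0.00057j  (running Σ = -0.25383 + 0.00007j)
  m=8: (-0.00357 - 0.00216j) × (0.02671 + 0.00361j) = -0.00009 - 0.00007j  (running Σ = -0.25392 - 0.00000j)
Total Σ_m = -0.25392 - 0.00000j. Multiply by 0.739198: -0.18770 - 0.00000j. P_8(cos γ) = -0.187699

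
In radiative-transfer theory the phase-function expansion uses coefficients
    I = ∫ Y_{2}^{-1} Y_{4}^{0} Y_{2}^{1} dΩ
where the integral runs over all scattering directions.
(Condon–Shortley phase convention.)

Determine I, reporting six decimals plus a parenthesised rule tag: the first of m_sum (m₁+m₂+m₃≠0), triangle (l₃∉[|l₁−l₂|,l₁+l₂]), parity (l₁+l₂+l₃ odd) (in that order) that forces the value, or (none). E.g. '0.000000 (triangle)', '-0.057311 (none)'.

0.161197 (none)

Checks pass: Σm=0; 8 even; l₃=2∈[2,6].
(2·2+1)(2·4+1)(2·2+1) = 225
Δ: 4! 0! 4! / 9! → 1/630
sum: t=2:+1/16 = 1/16
3j²(2 4 2; 0 0 0) = Δ·Π!·Σ² = 2/35  (sign +1)
sum: t=3:−1/36 = -1/36
3j²(2 4 2; -1 0 1) = Δ·Π!·Σ² = 8/315  (sign +1)
combine: 4πI² = 225·2/35·8/315 = 16/49
take √, sign +1: I = 0.16119702
No selection rule forces the value: the integral is nonzero (none).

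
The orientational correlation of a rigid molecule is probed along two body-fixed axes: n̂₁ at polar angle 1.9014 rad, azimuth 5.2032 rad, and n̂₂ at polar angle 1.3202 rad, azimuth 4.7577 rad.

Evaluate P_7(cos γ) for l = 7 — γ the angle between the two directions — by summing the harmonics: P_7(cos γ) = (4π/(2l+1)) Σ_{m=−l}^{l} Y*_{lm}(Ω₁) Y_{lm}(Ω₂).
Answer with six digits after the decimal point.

Expand P_7 via completeness: Σ_{m} conj(Y_{7,m}) at Ω₁ times Y_{7,m} at Ω₂ —
  m=-7: (0.098162, -0.324110) × (-0.124890, -0.380462) = (-0.135571, 0.003131)  (running Σ = (-0.135571, 0.003131))
  m=-6: (-0.426482, 0.085000) × (-0.369442, 0.102989) = (0.148807, -0.075325)  (running Σ = (0.013236, -0.072194))
  m=-5: (0.065201, 0.079397) × (-0.014105, -0.061191) = (0.003939, -0.005110)  (running Σ = (0.017175, -0.077304))
  m=-4: (-0.118867, 0.287174) × (-0.346950, 0.063580) = (0.022982, -0.107193)  (running Σ = (0.040157, -0.184496))
  m=-3: (0.220504, -0.021760) × (0.007059, 0.051613) = (0.002680, 0.011227)  (running Σ = (0.042837, -0.173269))
  m=-2: (0.126157, 0.188755) × (-0.318261, 0.028921) = (-0.045610, -0.056425)  (running Σ = (-0.002773, -0.229694))
  m=-1: (0.120486, -0.225448) × (0.004287, 0.094558) = (0.021834, 0.010426)  (running Σ = (0.019061, -0.219268))
  m=0: (0.199495, -0.000000) × (-0.307339, 0.000000) = (-0.061313, 0.000000)  (running Σ = (-0.042251, -0.219268))
  m=1: (-0.120486, -0.225448) × (-0.004287, 0.094558) = (0.021834, -0.010426)  (running Σ = (-0.020417, -0.229694))
  m=2: (0.126157, -0.188755) × (-0.318261, -0.028921) = (-0.045610, 0.056425)  (running Σ = (-0.066027, -0.173269))
  m=3: (-0.220504, -0.021760) × (-0.007059, 0.051613) = (0.002680, -0.011227)  (running Σ = (-0.063347, -0.184496))
  m=4: (-0.118867, -0.287174) × (-0.346950, -0.063580) = (0.022982, 0.107193)  (running Σ = (-0.040365, -0.077304))
  m=5: (-0.065201, 0.079397) × (0.014105, -0.061191) = (0.003939, 0.005110)  (running Σ = (-0.036426, -0.072194))
  m=6: (-0.426482, -0.085000) × (-0.369442, -0.102989) = (0.148807, 0.075325)  (running Σ = (0.112381, 0.003131))
  m=7: (-0.098162, -0.324110) × (0.124890, -0.380462) = (-0.135571, -0.003131)  (running Σ = (-0.023190, 0.000000))
Total Σ_m = (-0.023190, 0.000000). Multiply by 0.837758: (-0.019428, 0.000000). P_7(cos γ) = -0.019428

-0.019428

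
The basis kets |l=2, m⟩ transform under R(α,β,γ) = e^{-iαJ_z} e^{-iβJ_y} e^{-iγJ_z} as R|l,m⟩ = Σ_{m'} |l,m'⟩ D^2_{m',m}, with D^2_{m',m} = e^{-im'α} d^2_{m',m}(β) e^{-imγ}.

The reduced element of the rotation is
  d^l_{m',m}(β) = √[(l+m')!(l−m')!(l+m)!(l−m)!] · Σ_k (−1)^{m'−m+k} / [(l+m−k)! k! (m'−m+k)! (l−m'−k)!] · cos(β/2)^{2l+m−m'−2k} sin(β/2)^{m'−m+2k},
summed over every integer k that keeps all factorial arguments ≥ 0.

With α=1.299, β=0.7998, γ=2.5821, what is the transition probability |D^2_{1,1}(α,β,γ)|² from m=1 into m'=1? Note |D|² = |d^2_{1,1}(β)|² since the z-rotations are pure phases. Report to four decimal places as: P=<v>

P=0.1116

Split into d^2_{1,1}(β=0.7998) × two z-phases.
c=cos(0.799800/2)=0.921100, s=sin(0.799800/2)=0.389326; N=√[6·1·6·1]=6.000000
Admissible k: 0..1 (factorial args all ≥0)
  k=0: (−1)^0·6.0000/(6)·0.9211^4·0.3893^0 = +0.719825
  k=1: (−1)^1·6.0000/(2)·0.9211^2·0.3893^2 = -0.385800
d^2_{1,1}(0.7998) = +0.719825 -0.385800 = +0.334025
|D^2_{1,1}|² = |d^2_{1,1}(β)|² = (+0.334025)² = 0.111573 (the z-rotation phases have unit modulus)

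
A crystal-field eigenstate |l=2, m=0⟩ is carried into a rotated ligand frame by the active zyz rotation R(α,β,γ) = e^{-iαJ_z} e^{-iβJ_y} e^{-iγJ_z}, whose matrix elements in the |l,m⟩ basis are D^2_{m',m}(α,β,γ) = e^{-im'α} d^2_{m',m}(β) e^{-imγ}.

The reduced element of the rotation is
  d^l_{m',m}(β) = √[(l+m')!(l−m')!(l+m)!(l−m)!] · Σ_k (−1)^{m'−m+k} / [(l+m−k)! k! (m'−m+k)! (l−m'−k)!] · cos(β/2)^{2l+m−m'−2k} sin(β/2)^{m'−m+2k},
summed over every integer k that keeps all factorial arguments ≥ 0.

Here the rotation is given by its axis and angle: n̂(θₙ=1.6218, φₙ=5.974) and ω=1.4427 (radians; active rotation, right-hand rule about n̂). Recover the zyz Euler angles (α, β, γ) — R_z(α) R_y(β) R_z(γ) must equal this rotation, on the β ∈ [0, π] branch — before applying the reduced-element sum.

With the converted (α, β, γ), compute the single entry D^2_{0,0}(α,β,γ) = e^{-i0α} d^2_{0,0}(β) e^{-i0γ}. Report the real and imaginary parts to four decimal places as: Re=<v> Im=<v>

Re=-0.4746 Im=0.0000

Axis–angle → zyz. n̂ = (sinθₙcosφₙ, sinθₙsinφₙ, cosθₙ) = (+0.951343, -0.303887, -0.050982), ω = 1.4427.
R = I cosω + sinω [n̂]ₓ + (1−cosω) n̂n̂ᵀ gives
  R = [+0.917183, -0.201605, -0.343702; -0.302733, +0.208297, -0.930035; +0.259092, +0.957062, +0.130013]
β = atan2(√(R₁₃²+R₂₃²), R₃₃) = 1.440414; α = atan2(R₂₃, R₁₃) mod 2π = 4.358397; γ = atan2(R₃₂, −R₃₁) mod 2π = 1.835175
First d^2_{0,0}(β=1.4404), then the phase factors e^{-i(0)α} and e^{-i(0)γ}:
c=cos(1.440414/2)=0.751669, s=sin(1.440414/2)=0.659540; N=√[2·2·2·2]=4.000000
Admissible k: 0..2 (factorial args all ≥0)
  k=0: (−1)^0·4.0000/(4)·0.7517^4·0.6595^0 = +0.319233
  k=1: (−1)^1·4.0000/(1)·0.7517^2·0.6595^2 = -0.983097
  k=2: (−1)^2·4.0000/(4)·0.7517^0·0.6595^4 = +0.189219
d^2_{0,0}(1.4404) = +0.319233 -0.983097 +0.189219 = -0.474645
Phases: e^{-i·(0)·4.3584}=+1.000000+0.000000i, e^{-i·(0)·1.8352}=+1.000000+0.000000i ⇒ D=-0.474645+0.000000i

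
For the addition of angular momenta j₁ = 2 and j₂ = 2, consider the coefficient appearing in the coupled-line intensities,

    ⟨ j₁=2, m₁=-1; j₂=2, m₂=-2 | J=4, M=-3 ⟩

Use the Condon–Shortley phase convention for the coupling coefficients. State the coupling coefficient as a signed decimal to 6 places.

triangle: 0!×4!×4!/9! = 576/362880
(j±m)!: 1!×3!×0!×4!×1!×7! = 725760
prefactor² = (2J+1)×Δ×N² = 10368
  k=0: +1/(0!×0!×3!×0!×1!×4!) = 1/144
Σ = 1/144  ⇒  CG² = 10368×(1/144)² = 1/2
CG = +√(1/2) = +0.707107

+√(1/2) = +0.707107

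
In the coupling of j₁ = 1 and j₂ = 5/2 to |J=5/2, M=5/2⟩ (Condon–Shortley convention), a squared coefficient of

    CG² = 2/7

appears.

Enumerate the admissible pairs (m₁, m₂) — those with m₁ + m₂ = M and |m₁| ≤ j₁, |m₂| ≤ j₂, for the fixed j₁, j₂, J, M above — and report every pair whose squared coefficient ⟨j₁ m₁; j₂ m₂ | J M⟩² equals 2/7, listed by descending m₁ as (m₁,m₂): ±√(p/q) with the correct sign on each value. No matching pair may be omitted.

Admissible pairs with m₁+m₂ = M = 5/2: (0,5/2), (1,3/2)
  (m₁,m₂)=(1,3/2): CG² = 2/7, CG = +√(2/7)   ← matches the target
  (m₁,m₂)=(0,5/2): CG² = 5/7, CG = −√(5/7)
Pairs with CG² = 2/7: (1,3/2): +√(2/7)

(1,3/2): +√(2/7)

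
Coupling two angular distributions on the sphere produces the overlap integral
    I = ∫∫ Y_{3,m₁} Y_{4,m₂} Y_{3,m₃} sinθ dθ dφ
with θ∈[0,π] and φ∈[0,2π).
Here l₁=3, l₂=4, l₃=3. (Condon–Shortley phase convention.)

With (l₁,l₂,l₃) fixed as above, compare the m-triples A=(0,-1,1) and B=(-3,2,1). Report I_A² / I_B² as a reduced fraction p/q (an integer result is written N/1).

Same 3,4,3: normalisation and zero-m 3j drop out of the ratio.
A: Δ: 4! 2! 4! / 11! → 1/34650; sum: t=1:−1/48 t=2:+1/24 t=3:−1/288 = 5/288; 3j²(3 4 3; 0 -1 1) = Δ·Π!·Σ² = 5/462  (sign +1)
B: Δ: 4! 2! 4! / 11! → 1/34650; sum: t=4:+1/192 = 1/192; 3j²(3 4 3; -3 2 1) = Δ·Π!·Σ² = 3/77  (sign +1)
I_A²/I_B² = (5/462)/(3/77) = 5/18

5/18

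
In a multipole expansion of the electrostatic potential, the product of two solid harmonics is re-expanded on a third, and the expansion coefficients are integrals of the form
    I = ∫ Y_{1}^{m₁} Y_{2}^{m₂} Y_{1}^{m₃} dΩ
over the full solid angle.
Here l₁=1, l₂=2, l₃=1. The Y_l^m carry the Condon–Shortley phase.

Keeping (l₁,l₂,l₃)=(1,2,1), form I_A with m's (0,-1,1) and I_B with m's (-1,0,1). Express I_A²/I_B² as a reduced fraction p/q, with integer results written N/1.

Shared (l₁,l₂,l₃)=(1,2,1): N and (l;000)² cancel in I_A²/I_B².
A: Δ = 2!·0!·2!/5! = 1/30; Racah Σ t=1..1: t=1:−1/2 = -1/2; ⇒ 3j(1 2 1; 0 -1 1)² = 1/10, sgn -1
B: Δ = 2!·0!·2!/5! = 1/30; Racah Σ t=2..2: t=2:+1/4 = 1/4; ⇒ 3j(1 2 1; -1 0 1)² = 1/30, sgn +1
I_A²/I_B² = (1/10)/(1/30) = 3/1

3/1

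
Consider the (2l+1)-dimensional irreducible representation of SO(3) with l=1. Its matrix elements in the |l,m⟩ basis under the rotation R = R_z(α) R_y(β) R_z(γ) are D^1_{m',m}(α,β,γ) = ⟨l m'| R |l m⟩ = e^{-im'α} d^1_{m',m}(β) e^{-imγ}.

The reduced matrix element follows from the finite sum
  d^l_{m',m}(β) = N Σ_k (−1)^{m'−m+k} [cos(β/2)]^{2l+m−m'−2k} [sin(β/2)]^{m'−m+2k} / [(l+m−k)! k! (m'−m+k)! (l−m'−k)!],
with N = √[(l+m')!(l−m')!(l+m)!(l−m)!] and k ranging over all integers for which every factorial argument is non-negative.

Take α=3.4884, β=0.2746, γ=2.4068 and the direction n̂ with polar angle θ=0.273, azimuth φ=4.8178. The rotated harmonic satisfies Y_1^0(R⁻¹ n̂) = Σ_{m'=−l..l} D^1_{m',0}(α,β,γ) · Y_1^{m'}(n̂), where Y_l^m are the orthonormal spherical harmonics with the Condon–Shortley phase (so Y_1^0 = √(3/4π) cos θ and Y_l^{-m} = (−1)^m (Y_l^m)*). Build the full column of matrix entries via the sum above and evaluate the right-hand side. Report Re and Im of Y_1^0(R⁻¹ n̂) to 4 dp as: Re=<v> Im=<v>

Re=0.4614 Im=0.0000

Need the full column D^1_{m',0} for m'=−1..1 at α=3.4884, β=0.2746, γ=2.4068.
cos(β/2)=0.990589, sin(β/2)=0.136869
d^1_{-1,0}: single k=1 term ⇒ +0.191740;  D = -0.180325-0.065172i
d^1_{0,0}: k∈[0..1] ⇒ +0.981267 -0.018733 = +0.962534;  D = +0.962534+0.000000i
d^1_{1,0}: single k=0 term ⇒ -0.191740;  D = +0.180325-0.065172i
Y_1^{m'}(θ=0.273,φ=4.8178) and Σ D·Y over m':
  (-0.1803-0.0652i)·(+0.0098+0.0926i)  (+0.9625+0.0000i)·(+0.4705+0.0000i)  (+0.1803-0.0652i)·(-0.0098+0.0926i)
Y_1^0(R⁻¹ n̂) = +0.461419+0.000000i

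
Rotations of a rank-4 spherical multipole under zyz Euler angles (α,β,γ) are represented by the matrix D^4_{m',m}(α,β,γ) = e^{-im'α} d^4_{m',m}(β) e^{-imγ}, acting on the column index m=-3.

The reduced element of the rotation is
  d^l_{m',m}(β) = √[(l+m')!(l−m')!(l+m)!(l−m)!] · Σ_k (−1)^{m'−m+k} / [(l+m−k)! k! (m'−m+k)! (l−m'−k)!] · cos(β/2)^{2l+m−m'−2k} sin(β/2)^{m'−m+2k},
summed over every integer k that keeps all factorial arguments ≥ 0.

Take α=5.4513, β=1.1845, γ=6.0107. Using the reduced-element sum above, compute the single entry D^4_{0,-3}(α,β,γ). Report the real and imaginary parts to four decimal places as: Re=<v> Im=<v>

D^4_{0,-3}(5.4513,1.1845,6.0107) = e^{-i·0·5.4513}·d^4_{0,-3}(1.1845)·e^{-i·-3·6.0107}. Compute d first:
c=cos(1.184500/2)=0.829687, s=sin(1.184500/2)=0.558229; N=√[24·24·1·5040]=1703.830978
k∈{0,1} keeps every argument non-negative
  k=0: (−1)^3·1703.8310/(144)·0.8297^5·0.5582^3 = -0.809231
  k=1: (−1)^4·1703.8310/(144)·0.8297^3·0.5582^5 = +0.366327
d^4_{0,-3}(1.1845) = -0.809231 +0.366327 = -0.442904
D = (+1.000000+0.000000i)·(-0.442904)·(+0.684079-0.729408i) = -0.302981+0.323057i

Re=-0.3030 Im=0.3231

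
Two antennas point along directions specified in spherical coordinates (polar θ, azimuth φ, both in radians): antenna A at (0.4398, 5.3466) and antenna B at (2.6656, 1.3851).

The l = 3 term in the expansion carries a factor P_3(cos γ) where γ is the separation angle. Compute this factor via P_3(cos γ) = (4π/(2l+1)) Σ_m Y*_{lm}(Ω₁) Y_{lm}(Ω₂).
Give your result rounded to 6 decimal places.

Summing Y*_{l m}(θ₁,φ₁)·Y_{l m}(θ₂,φ₂) over m ∈ [−3, 3]; prefactor 4π/(2·3+1) = 1.795196:
  m=-3: Y*=(-0.030444, -0.010490)  Y=(-0.021224, 0.034072)  product (0.001004, -0.000815)
  m=-2: Y*=(-0.049917, -0.160021)  Y=(0.177726, 0.069218)  product (0.002205, -0.031895)
  m=-1: Y*=(0.252231, -0.342899)  Y=(0.080662, -0.429373)  product (-0.126886, -0.135960)
  m=+0: Y*=(0.369285, -0.000000)  Y=(-0.315164, 0.000000)  product (-0.116386, 0.000000)
  m=+1: Y*=(-0.252231, -0.342899)  Y=(-0.080662, -0.429373)  product (-0.126886, 0.135960)
  m=+2: Y*=(-0.049917, 0.160021)  Y=(0.177726, -0.069218)  product (0.002205, 0.031895)
  m=+3: Y*=(0.030444, -0.010490)  Y=(0.021224, 0.034072)  product (0.001004, 0.000815)
Total Σ_m = (-0.363741, -0.000000). Multiply by 1.795196: (-0.652986, -0.000000). P_3(cos γ) = -0.652986

-0.652986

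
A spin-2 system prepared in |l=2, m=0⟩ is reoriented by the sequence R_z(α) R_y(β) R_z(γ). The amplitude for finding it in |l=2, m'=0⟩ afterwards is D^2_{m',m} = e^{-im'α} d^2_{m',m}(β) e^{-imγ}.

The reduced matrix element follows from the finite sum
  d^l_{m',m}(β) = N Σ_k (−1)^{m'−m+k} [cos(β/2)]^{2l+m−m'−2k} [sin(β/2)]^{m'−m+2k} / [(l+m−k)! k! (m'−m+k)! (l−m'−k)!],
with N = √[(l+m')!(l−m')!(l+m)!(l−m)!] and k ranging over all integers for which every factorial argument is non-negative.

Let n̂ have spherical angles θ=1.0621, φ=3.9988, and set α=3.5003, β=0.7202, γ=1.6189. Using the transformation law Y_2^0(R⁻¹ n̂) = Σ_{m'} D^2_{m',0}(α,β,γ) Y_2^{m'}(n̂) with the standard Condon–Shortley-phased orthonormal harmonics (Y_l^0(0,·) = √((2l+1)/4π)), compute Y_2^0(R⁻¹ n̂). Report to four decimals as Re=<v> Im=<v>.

Re=0.4041 Im=0.0000

Need the full column D^2_{m',0} for m'=−2..2 at α=3.5003, β=0.7202, γ=1.6189.
cos(β/2)=0.935862, sin(β/2)=0.352368
d^2_{-2,0}: single k=2 term ⇒ +0.266374;  D = +0.200715+0.175124i
d^2_{-1,0}: k∈[1..2] ⇒ +0.707468 -0.100294 = +0.607174;  D = -0.568528-0.213157i
d^2_{0,0}: k∈[0..2] ⇒ +0.767090 -0.434986 +0.015416 = +0.347520;  D = +0.347520+0.000000i
d^2_{1,0}: k∈[0..1] ⇒ -0.707468 +0.100294 = -0.607174;  D = +0.568528-0.213157i
d^2_{2,0}: single k=0 term ⇒ +0.266374;  D = +0.200715-0.175124i
Y_2^{m'}(θ=1.0621,φ=3.9988) and Σ D·Y over m':
  (+0.2007+0.1751i)·(-0.0422-0.2916i)  (-0.5685-0.2132i)·(-0.2151+0.2484i)  (+0.3475+0.0000i)·(-0.0910+0.0000i)  (+0.5685-0.2132i)·(+0.2151+0.2484i)  (+0.2007-0.1751i)·(-0.0422+0.2916i)
Y_2^0(R⁻¹ n̂) = +0.404093+0.000000i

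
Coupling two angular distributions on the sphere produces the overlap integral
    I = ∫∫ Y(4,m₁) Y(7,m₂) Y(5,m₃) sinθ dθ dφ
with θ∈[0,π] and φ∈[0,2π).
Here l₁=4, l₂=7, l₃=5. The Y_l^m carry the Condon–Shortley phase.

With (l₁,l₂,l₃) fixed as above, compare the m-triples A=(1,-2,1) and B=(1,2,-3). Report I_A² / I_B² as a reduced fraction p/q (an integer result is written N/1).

26250/26569

Same 4,7,5: normalisation and zero-m 3j drop out of the ratio.
A: Δ: 6! 2! 8! / 17! → 1/6126120; sum: t=1:−1/138240 t=2:+1/34560 t=3:−1/103680 = 1/82944; 3j²(4 7 5; 1 -2 1) = Δ·Π!·Σ² = 125/9724  (sign +1)
B: Δ: 6! 2! 8! / 17! → 1/6126120; sum: t=1:−1/9676800 t=2:+1/241920 t=3:−1/103680 = -163/29030400; 3j²(4 7 5; 1 2 -3) = Δ·Π!·Σ² = 26569/2042040  (sign -1)
I_A²/I_B² = (125/9724)/(26569/2042040) = 26250/26569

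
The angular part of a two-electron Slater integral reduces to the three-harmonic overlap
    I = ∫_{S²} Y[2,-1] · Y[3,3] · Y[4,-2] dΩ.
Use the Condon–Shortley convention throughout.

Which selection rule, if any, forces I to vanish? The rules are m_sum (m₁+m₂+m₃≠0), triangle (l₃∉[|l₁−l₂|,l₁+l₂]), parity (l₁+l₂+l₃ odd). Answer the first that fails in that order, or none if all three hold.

azimuthal sum: -1 + 3 − 2 = 0  ✓
1 ≤ 4 ≤ 5 (triangle on l)  ✓
L = 2 + 3 + 4 = 9 (odd)  ✗

parity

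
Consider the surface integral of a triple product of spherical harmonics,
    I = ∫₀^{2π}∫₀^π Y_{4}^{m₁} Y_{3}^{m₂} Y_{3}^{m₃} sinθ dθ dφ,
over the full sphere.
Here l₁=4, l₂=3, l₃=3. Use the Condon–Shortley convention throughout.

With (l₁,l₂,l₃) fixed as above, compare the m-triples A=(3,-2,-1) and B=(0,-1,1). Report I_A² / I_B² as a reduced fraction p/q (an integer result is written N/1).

Shared (l₁,l₂,l₃)=(4,3,3): N and (l;000)² cancel in I_A²/I_B².
A: Δ = 4!·4!·2!/11! = 1/34650; Racah Σ t=0..1: t=0:+1/144 t=1:−1/288 = 1/288; ⇒ 3j(4 3 3; 3 -2 -1)² = 1/99, sgn +1
B: Δ = 4!·4!·2!/11! = 1/34650; Racah Σ t=0..2: t=0:+1/1152 t=1:−1/36 t=2:+1/32 = 5/1152; ⇒ 3j(4 3 3; 0 -1 1)² = 1/1386, sgn +1
I_A²/I_B² = (1/99)/(1/1386) = 14/1

14/1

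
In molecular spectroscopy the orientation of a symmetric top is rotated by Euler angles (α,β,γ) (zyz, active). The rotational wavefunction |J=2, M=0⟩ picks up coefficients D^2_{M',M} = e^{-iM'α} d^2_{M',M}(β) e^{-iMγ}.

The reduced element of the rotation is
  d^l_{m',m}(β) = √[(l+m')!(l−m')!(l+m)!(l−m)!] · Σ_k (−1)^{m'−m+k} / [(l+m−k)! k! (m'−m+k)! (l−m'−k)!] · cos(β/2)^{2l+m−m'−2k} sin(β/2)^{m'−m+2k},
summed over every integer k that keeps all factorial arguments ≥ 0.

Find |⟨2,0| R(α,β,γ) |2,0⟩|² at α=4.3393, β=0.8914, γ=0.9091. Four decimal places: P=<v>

D^2_{0,0}(4.3393,0.8914,0.9091) = e^{-i·0·4.3393}·d^2_{0,0}(0.8914)·e^{-i·0·0.9091}. Compute d first:
Half-angle: c=0.902309, s=0.431090. N=√(2·2·2·2)=4.000000
k: max(0,(0)−(0))=0 … min(2+(0),2−(0))=2
  k=0: (−1)^0·4.0000/(4)·0.9023^4·0.4311^0 = +0.662859
  k=1: (−1)^1·4.0000/(1)·0.9023^2·0.4311^2 = -0.605210
  k=2: (−1)^2·4.0000/(4)·0.9023^0·0.4311^4 = +0.034536
d^2_{0,0}(0.8914) = +0.662859 -0.605210 +0.034536 = +0.092186
|D^2_{0,0}|² = |d^2_{0,0}(β)|² = (+0.092186)² = 0.008498 (the z-rotation phases have unit modulus)

P=0.0085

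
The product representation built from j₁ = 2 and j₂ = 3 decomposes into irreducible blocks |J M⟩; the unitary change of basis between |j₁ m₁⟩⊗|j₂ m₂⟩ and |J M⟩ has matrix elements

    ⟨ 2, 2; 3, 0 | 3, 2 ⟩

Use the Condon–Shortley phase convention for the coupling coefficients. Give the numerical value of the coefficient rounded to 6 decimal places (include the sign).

+√(1/3) ≈ +0.577350

triangle: 2!*2!*4!/9! = 96/362880
(j±m)!: 4!*0!*3!*3!*5!*1! = 103680
prefactor² = (2J+1)*Δ*N² = 192
  k=0: +1/(0!*2!*0!*3!*2!*1!) = 1/24
Σ = 1/24  ⇒  CG² = 192*(1/24)² = 1/3
CG = +√(1/3) = +0.577350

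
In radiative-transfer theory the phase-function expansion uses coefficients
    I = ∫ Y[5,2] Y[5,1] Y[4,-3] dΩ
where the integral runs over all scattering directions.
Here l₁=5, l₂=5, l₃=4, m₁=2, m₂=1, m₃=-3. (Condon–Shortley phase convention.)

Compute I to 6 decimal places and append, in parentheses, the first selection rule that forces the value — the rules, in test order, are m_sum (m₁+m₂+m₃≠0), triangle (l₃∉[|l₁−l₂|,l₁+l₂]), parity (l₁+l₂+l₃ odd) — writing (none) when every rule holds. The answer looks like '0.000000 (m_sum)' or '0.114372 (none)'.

-0.048522 (none)

Rules hold: Σm=0, L=14 even, 0≤4≤10.
N = 11·11·9 = 1089
Δ = 6!·4!·4!/15! = 1/3153150
Racah Σ t=1..5: t=1:−1/69120 t=2:+1/1728 t=3:−1/576 t=4:+1/1728 t=5:−1/69120 = -7/11520
⇒ 3j(5 5 4; 0 0 0)² = 2/143, sgn -1
Racah Σ t=2..3: t=2:+1/6912 t=3:−1/5184 = -1/20736
⇒ 3j(5 5 4; 2 1 -3)² = 5/2574, sgn +1
4πI² = N·(3j₀)²·(3jₘ)² = 5/169
I = -1·√(0.0295858/4π) = -0.04852178
No selection rule forces the value: the integral is nonzero (none).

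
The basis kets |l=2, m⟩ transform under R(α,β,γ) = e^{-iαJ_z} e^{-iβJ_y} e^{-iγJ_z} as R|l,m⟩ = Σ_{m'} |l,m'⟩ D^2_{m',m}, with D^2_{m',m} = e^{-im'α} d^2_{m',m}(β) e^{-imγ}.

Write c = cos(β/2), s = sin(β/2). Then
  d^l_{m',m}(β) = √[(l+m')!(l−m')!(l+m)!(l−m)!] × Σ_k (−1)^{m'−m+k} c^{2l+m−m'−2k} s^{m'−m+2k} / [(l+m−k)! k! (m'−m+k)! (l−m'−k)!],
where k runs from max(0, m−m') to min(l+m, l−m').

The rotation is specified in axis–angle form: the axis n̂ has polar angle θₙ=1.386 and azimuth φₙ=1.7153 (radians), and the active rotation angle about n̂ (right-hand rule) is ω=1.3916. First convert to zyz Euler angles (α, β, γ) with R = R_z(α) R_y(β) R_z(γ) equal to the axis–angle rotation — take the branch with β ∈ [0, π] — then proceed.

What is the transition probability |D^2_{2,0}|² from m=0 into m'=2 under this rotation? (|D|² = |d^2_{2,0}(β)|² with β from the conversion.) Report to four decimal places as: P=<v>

P=0.3439

Axis–angle → zyz. n̂ = (sinθₙcosφₙ, sinθₙsinφₙ, cosθₙ) = (-0.141549, +0.972729, +0.183746), ω = 1.3916.
R = I cosω + sinω [n̂]ₓ + (1−cosω) n̂n̂ᵀ gives
  R = [+0.194704, -0.293952, +0.935779; +0.067656, +0.955790, +0.286161; -0.978526, +0.007595, +0.205984]
β = atan2(√(R₁₃²+R₂₃²), R₃₃) = 1.363327; α = atan2(R₂₃, R₁₃) mod 2π = 0.296769; γ = atan2(R₃₂, −R₃₁) mod 2π = 0.007761
D^2_{2,0}(0.2968,1.3633,0.0078) = e^{-i·2·0.2968}·d^2_{2,0}(1.3633)·e^{-i·0·0.0078}. Compute d first:
Half-angle: c=0.776526, s=0.630086. N=√(24·1·2·2)=9.797959
Admissible k: 0..0 (factorial args all ≥0)
  k=0: (−1)^2·9.7980/(4)·0.7765^2·0.6301^2 = +0.586390
d^2_{2,0}(1.3633) = +0.586390
|D^2_{2,0}|² = |d^2_{2,0}(β)|² = (+0.586390)² = 0.343853 (the z-rotation phases have unit modulus)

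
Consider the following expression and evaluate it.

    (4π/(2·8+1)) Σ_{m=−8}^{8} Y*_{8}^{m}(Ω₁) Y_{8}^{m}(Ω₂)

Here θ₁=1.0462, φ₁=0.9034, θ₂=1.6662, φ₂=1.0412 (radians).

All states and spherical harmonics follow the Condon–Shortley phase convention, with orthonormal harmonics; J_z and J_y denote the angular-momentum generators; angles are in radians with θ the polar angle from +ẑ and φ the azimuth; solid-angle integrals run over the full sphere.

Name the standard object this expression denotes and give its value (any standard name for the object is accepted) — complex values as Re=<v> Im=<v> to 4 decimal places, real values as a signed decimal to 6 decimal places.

This sum is the spherical-harmonic addition theorem: it equals the Legendre polynomial P_l(cos γ) of the angle γ between the two directions.
Expand P_8 via completeness: Σ_{m} conj(Y_{8,m}) at Ω₁ times Y_{8,m} at Ω₂ —
  [-8]  conj(Y_{8,-8})(Ω₁) = +0.095216+0.131478i ; Y_{8,-8}(Ω₂) = -0.227558-0.441814i ; Δ = +0.036422-0.071987i
  [-7]  conj(Y_{8,-7})(Ω₁) = +0.375450+0.015257i ; Y_{8,-7}(Ω₂) = -0.101946+0.160607i ; Δ = -0.040726+0.058744i
  [-6]  conj(Y_{8,-6})(Ω₁) = +0.284351-0.332156i ; Y_{8,-6}(Ω₂) = -0.316203-0.011384i ; Δ = -0.093694+0.101792i
  [-5]  conj(Y_{8,-5})(Ω₁) = -0.029304-0.148066i ; Y_{8,-5}(Ω₂) = +0.102740+0.190954i ; Δ = +0.025263-0.020808i
  [-4]  conj(Y_{8,-4})(Ω₁) = +0.242111+0.123596i ; Y_{8,-4}(Ω₂) = -0.133066+0.218215i ; Δ = -0.059187+0.036386i
  [-3]  conj(Y_{8,-3})(Ω₁) = +0.275222-0.126687i ; Y_{8,-3}(Ω₂) = +0.227089+0.004086i ; Δ = +0.063018-0.027645i
  [-2]  conj(Y_{8,-2})(Ω₁) = -0.030325+0.126100i ; Y_{8,-2}(Ω₂) = +0.111447+0.198493i ; Δ = -0.028410+0.008034i
  [-1]  conj(Y_{8,-1})(Ω₁) = +0.204299+0.259255i ; Y_{8,-1}(Ω₂) = +0.116675-0.199317i ; Δ = +0.075511-0.010472i
  [+0]  conj(Y_{8,0})(Ω₁) = -0.082860-0.000000i ; Y_{8,0}(Ω₂) = +0.219247+0.000000i ; Δ = -0.018167-0.000000i
  [+1]  conj(Y_{8,1})(Ω₁) = -0.204299+0.259255i ; Y_{8,1}(Ω₂) = -0.116675-0.199317i ; Δ = +0.075511+0.010472i
  [+2]  conj(Y_{8,2})(Ω₁) = -0.030325-0.126100i ; Y_{8,2}(Ω₂) = +0.111447-0.198493i ; Δ = -0.028410-0.008034i
  [+3]  conj(Y_{8,3})(Ω₁) = -0.275222-0.126687i ; Y_{8,3}(Ω₂) = -0.227089+0.004086i ; Δ = +0.063018+0.027645i
  [+4]  conj(Y_{8,4})(Ω₁) = +0.242111-0.123596i ; Y_{8,4}(Ω₂) = -0.133066-0.218215i ; Δ = -0.059187-0.036386i
  [+5]  conj(Y_{8,5})(Ω₁) = +0.029304-0.148066i ; Y_{8,5}(Ω₂) = -0.102740+0.190954i ; Δ = +0.025263+0.020808i
  [+6]  conj(Y_{8,6})(Ω₁) = +0.284351+0.332156i ; Y_{8,6}(Ω₂) = -0.316203+0.011384i ; Δ = -0.093694-0.101792i
  [+7]  conj(Y_{8,7})(Ω₁) = -0.375450+0.015257i ; Y_{8,7}(Ω₂) = +0.101946+0.160607i ; Δ = -0.040726-0.058744i
  [+8]  conj(Y_{8,8})(Ω₁) = +0.095216-0.131478i ; Y_{8,8}(Ω₂) = -0.227558+0.441814i ; Δ = +0.036422+0.071987i
Total Σ_m = -0.061775-0.000000i. Multiply by 0.739198: -0.045664-0.000000i. P_8(cos γ) = -0.045664

Legendre polynomial (addition theorem), -0.045664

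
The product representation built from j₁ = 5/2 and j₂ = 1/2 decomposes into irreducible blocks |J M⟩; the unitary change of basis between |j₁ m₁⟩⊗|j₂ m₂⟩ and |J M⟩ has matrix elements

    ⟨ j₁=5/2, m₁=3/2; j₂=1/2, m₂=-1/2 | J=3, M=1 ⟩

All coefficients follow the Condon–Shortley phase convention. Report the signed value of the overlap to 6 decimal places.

+0.577350

j₁+j₂−J=0  J+j₁−j₂=5  J−j₁+j₂=1  j₁+j₂+J+1=7
(j₁±m₁, j₂±m₂, J±M) = (4,1,0,1,4,2)
P² = 192
sum k=0..0:
  [0] +1/24 = 1/24
S = 1/24
C² = P²·S² = 1/3 ; C = +0.577350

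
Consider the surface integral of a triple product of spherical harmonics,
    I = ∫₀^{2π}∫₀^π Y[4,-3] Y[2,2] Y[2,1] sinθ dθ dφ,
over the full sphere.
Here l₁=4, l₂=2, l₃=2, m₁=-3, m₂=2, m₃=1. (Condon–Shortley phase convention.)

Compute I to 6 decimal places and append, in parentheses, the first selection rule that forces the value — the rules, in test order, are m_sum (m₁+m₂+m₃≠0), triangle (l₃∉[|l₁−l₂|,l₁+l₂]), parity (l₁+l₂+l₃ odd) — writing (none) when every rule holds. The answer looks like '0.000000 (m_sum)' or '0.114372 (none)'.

Rules hold: Σm=0, L=8 even, 2≤2≤6.
N = 9·5·5 = 225
Δ = 4!·4!·0!/9! = 1/630
Racah Σ t=2..2: t=2:+1/16 = 1/16
⇒ 3j(4 2 2; 0 0 0)² = 2/35, sgn +1
Racah Σ t=4..4: t=4:+1/144 = 1/144
⇒ 3j(4 2 2; -3 2 1)² = 1/18, sgn -1
4πI² = N·(3j₀)²·(3jₘ)² = 5/7
I = -1·√(0.714286/4π) = -0.23841361
No selection rule forces the value: the integral is nonzero (none).

-0.238414 (none)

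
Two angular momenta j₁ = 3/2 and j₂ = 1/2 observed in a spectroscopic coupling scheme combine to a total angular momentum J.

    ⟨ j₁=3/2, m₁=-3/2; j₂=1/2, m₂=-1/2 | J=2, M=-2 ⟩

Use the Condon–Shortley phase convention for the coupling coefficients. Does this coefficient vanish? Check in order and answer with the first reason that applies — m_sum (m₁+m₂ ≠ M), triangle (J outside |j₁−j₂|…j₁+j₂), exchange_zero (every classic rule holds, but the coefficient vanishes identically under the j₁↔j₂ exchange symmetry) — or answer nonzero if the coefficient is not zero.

m-sum: m₁+m₂ = -3/2+(-1/2) = -2, M = -2  ✓
triangle: |j₁−j₂| = 1 ≤ J = 2 ≤ j₁+j₂ = 2  ✓
exchange: j₁≠j₂ or m₁≠m₂ — the exchange symmetry imposes no constraint here
value check: CG = +1 = +1.000000 ≠ 0

nonzero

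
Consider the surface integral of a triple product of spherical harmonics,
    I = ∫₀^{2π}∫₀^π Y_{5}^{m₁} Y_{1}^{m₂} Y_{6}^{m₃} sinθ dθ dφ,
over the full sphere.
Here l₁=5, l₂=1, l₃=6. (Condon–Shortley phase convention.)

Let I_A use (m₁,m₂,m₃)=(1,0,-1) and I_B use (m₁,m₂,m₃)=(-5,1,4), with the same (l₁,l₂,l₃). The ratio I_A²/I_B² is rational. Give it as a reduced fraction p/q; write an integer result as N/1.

35/1

Shared (l₁,l₂,l₃)=(5,1,6): N and (l;000)² cancel in I_A²/I_B².
A: Δ = 0!·10!·2!/13! = 1/858; Racah Σ t=0..0: t=0:+1/17280 = 1/17280; ⇒ 3j(5 1 6; 1 0 -1)² = 35/858, sgn -1
B: Δ = 0!·10!·2!/13! = 1/858; Racah Σ t=0..0: t=0:+1/7257600 = 1/7257600; ⇒ 3j(5 1 6; -5 1 4)² = 1/858, sgn +1
I_A²/I_B² = (35/858)/(1/858) = 35/1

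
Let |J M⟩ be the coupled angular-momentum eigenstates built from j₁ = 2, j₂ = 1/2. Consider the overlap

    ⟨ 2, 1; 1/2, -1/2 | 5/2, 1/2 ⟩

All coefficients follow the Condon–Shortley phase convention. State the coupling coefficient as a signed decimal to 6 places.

+√(2/5) ≈ +0.632456

√[6·0!4!1!/6! · 3!1!0!1!3!2!] = √(72/5)
  +(−1)^0/∏(0,0,1,0,3,1)! = 1/6  (running 1/6)
⟨..|..⟩ = √(72/5)·(1/6) = +0.632456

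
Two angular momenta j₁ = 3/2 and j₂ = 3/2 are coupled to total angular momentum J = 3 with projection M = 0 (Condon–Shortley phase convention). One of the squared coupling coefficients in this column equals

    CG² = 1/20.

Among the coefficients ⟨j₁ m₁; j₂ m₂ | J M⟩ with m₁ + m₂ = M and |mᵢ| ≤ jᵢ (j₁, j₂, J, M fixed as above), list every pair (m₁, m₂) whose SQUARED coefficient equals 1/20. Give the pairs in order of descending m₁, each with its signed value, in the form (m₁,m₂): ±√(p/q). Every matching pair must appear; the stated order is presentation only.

(3/2,-3/2): +√(1/20); (-3/2,3/2): +√(1/20)

Admissible pairs with m₁+m₂ = M = 0: (-3/2,3/2), (-1/2,1/2), (1/2,-1/2), (3/2,-3/2)
  (m₁,m₂)=(3/2,-3/2): CG² = 1/20, CG = +√(1/20)   ← matches the target
  (m₁,m₂)=(1/2,-1/2): CG² = 9/20, CG = +√(9/20)
  (m₁,m₂)=(-1/2,1/2): CG² = 9/20, CG = +√(9/20)
  (m₁,m₂)=(-3/2,3/2): CG² = 1/20, CG = +√(1/20)   ← matches the target
Pairs with CG² = 1/20: (3/2,-3/2): +√(1/20); (-3/2,3/2): +√(1/20)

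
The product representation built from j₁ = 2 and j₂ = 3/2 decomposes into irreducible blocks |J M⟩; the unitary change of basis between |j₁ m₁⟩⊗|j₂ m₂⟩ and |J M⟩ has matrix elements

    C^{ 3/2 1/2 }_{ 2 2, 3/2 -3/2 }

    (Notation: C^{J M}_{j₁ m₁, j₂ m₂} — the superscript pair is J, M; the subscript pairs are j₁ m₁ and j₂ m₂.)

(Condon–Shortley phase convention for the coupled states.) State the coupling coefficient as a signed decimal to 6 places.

triangle: 2!·2!·1!/6! = 4/720
(j±m)!: 4!·0!·0!·3!·2!·1! = 288
prefactor² = (2J+1)·Δ·N² = 32/5
  k=0: +1/(0!·2!·0!·0!·2!·1!) = 1/4
Σ = 1/4  ⇒  CG² = 32/5·(1/4)² = 2/5
CG = +√(2/5) = +0.632456

+0.632456  (= +√(2/5))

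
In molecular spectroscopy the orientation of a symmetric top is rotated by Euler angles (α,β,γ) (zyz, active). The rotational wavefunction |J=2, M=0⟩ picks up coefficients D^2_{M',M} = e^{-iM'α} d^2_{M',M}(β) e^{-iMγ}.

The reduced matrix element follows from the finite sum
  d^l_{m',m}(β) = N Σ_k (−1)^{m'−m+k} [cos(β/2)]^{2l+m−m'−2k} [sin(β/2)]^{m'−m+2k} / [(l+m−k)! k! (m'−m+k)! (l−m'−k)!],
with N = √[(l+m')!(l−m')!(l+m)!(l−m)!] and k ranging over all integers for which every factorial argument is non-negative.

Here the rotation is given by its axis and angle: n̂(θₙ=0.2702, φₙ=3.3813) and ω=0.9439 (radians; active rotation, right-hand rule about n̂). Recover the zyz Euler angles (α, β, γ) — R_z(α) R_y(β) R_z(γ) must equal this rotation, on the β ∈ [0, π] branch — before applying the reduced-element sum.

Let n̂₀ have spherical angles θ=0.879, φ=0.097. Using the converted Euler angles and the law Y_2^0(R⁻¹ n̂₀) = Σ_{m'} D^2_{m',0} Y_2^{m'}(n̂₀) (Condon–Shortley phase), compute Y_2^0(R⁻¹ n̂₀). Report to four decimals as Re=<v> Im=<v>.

Re=-0.0650 Im=0.0000

Axis–angle → zyz. n̂ = (sinθₙcosφₙ, sinθₙsinφₙ, cosθₙ) = (-0.259292, -0.063373, +0.963718), ω = 0.9439.
R = I cosω + sinω [n̂]ₓ + (1−cosω) n̂n̂ᵀ gives
  R = [+0.614426, -0.773676, -0.154616; +0.787261, +0.588294, +0.184743; -0.051971, -0.235234, +0.970548]
β = atan2(√(R₁₃²+R₂₃²), R₃₃) = 0.243300; α = atan2(R₂₃, R₁₃) mod 2π = 2.267652; γ = atan2(R₃₂, −R₃₁) mod 2π = 4.929830
Need the full column D^2_{m',0} for m'=−2..2 at α=2.2677, β=0.2433, γ=4.9298.
cos(β/2)=0.992610, sin(β/2)=0.121350
d^2_{-2,0}: single k=2 term ⇒ +0.035540;  D = -0.006261-0.034984i
d^2_{-1,0}: k∈[1..2] ⇒ +0.290704 -0.004345 = +0.286359;  D = -0.183788+0.219599i
d^2_{0,0}: k∈[0..2] ⇒ +0.970765 -0.058036 +0.000217 = +0.912946;  D = +0.912946+0.000000i
d^2_{1,0}: k∈[0..1] ⇒ -0.290704 +0.004345 = -0.286359;  D = +0.183788+0.219599i
d^2_{2,0}: single k=0 term ⇒ +0.035540;  D = -0.006261+0.034984i
Y_2^{m'}(θ=0.879,φ=0.097) and Σ D·Y over m':
  (-0.0063-0.0350i)·(+0.2248-0.0442i)  (-0.1838+0.2196i)·(+0.3777-0.0368i)  (+0.9129+0.0000i)·(+0.0696+0.0000i)  (+0.1838+0.2196i)·(-0.3777-0.0368i)  (-0.0063+0.0350i)·(+0.2248+0.0442i)
Y_2^0(R⁻¹ n̂) = -0.065025+0.000000i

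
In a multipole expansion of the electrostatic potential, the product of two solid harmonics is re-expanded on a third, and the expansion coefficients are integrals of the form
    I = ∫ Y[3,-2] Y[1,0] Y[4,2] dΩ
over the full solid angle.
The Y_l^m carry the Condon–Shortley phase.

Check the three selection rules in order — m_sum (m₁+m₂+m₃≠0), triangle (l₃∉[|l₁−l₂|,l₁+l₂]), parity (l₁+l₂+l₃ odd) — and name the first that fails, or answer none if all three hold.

azimuthal sum: -2 + 0 + 2 = 0  ✓
2 ≤ 4 ≤ 4 (triangle on l)  ✓
L = 3 + 1 + 4 = 8 (even)  ✓

none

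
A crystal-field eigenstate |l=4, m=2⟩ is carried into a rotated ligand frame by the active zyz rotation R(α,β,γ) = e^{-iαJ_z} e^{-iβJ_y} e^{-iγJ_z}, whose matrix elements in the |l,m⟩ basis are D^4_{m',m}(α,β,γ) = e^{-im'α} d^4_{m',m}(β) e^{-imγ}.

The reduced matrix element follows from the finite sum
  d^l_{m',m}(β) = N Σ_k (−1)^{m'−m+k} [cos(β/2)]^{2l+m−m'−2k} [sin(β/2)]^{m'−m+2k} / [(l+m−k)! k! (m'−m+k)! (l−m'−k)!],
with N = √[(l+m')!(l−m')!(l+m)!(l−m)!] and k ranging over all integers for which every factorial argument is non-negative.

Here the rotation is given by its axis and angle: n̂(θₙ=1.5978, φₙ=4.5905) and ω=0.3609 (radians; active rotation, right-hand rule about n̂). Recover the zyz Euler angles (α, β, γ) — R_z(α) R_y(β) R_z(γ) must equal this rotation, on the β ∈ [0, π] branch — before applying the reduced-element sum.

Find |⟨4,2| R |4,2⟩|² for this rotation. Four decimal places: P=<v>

Axis–angle → zyz. n̂ = (sinθₙcosφₙ, sinθₙsinφₙ, cosθₙ) = (-0.121543, -0.992219, -0.027000), ω = 0.3609.
R = I cosω + sinω [n̂]ₓ + (1−cosω) n̂n̂ᵀ gives
  R = [+0.936531, +0.017303, -0.350157; -0.001765, +0.999001, +0.044645; +0.350580, -0.041193, +0.935626]
β = atan2(√(R₁₃²+R₂₃²), R₃₃) = 0.360767; α = atan2(R₂₃, R₁₃) mod 2π = 3.014778; γ = atan2(R₃₂, −R₃₁) mod 2π = 3.258556
First d^4_{2,2}(β=0.3608), then the phase factors e^{-i(2)α} and e^{-i(2)γ}:
With c≡cos(β/2)=0.983775 and s≡sin(β/2)=0.179407, N=[720·2·720·2]^{1/2}=1440.000000
k: max(0,(2)−(2))=0 … min(4+(2),4−(2))=2
  k=0: (−1)^0·1440.0000/(1440)·0.9838^8·0.1794^0 = +0.877336
  k=1: (−1)^1·1440.0000/(120)·0.9838^6·0.1794^2 = -0.350134
  k=2: (−1)^2·1440.0000/(96)·0.9838^4·0.1794^4 = +0.014556
d^4_{2,2}(0.3608) = +0.877336 -0.350134 +0.014556 = +0.541758
|D^4_{2,2}|² = |d^4_{2,2}(β)|² = (+0.541758)² = 0.293502 (the z-rotation phases have unit modulus)

P=0.2935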